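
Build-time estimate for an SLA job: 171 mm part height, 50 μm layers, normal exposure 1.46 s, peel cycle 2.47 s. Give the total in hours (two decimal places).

Layer count = ceil(171 / 0.05) = 3420.
Each layer takes: 1.46 + 2.47 → 3.93 s.
Total = 3420 × 3.93 = 13440.6 s = 3.73 hours.

3.73 hours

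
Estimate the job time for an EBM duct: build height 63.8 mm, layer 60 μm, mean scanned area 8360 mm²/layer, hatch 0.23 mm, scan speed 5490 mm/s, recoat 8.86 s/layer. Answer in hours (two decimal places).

4.58 hours

Number of layers: 63.8 / 0.06 → 1064 (rounded up).
Scan path per layer = 8360 / 0.23, so 36347.8 mm.
Per-layer scan time = 36347.8 / 5490, so 6.6207 s.
Per-layer time: 6.6207 + 8.86 → 15.4807 s.
Build time = 1064 × 15.4807 = 16471.4648 s = 4.58 hours.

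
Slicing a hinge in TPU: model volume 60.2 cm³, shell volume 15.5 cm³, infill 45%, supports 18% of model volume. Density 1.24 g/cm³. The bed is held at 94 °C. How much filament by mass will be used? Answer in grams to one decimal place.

57.6 g

Infill region: 60.2 − 15.5 → 44.7 cm³.
Infill volume: 0.45 × 44.7 → 20.115 cm³.
Support = 0.18 × 60.2 = 10.836 cm³.
Total extruded = 15.5 + 20.115 + 10.836 = 46.451 cm³.
Mass: 46.451 × 1.24 → 57.59924 g.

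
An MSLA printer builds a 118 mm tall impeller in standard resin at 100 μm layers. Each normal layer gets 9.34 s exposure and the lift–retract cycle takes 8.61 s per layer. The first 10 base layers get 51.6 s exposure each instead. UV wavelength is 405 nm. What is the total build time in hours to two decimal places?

6.00 hours

Layers = ⌈118/0.1⌉ = 1180.
Burn-in layers: 10 × (51.6 + 8.61) → 602.1 s.
Regular layers: 1170 × (9.34 + 8.61) → 21001.5 s.
Total = 602.1 + 21001.5 = 21603.6 s = 6.00 hours.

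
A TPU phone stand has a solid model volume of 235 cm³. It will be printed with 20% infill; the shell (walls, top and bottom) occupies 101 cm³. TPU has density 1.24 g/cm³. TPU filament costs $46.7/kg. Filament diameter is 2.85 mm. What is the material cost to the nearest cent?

Interior volume = 235 − 101 = 134 cm³.
Deposited infill = 0.20 × 134, so 26.8 cm³.
Deposited volume = 101 + 26.8, so 127.8 cm³.
Mass: 127.8 × 1.24 → 158.472 g.
Cost = 158.472 g / 1000 × $46.7/kg = $7.40.

$7.40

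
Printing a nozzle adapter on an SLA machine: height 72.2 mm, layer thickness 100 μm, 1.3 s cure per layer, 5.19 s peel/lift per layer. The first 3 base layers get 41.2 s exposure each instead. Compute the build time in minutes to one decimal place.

80.1 minutes

Number of layers: 72.2 / 0.1 → 722 (rounded up).
Base layers = 3 × (41.2 + 5.19) = 139.17 s.
Regular layers = 719 × (1.3 + 5.19), so 4666.31 s.
Sum: 139.17 + 4666.31 = 4805.48 s → 80.1 minutes.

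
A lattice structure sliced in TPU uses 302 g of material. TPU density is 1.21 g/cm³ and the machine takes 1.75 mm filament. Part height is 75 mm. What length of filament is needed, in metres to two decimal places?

Extruded volume: 302/1.21 = 249.5868 cm³ (249586.8 mm³).
A = π r² = π × 0.875² = 2.4053 mm².
L = V/A = 249586.8/2.4053 = 103765.35 mm → 103.77 m.

103.77 m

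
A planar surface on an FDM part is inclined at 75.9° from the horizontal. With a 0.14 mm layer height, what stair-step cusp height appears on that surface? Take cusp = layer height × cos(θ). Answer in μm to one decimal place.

34.1 μm

Cusp = layer height × cos(75.9°) = 0.14 × 0.2436 = 0.034104 mm = 34.1 μm.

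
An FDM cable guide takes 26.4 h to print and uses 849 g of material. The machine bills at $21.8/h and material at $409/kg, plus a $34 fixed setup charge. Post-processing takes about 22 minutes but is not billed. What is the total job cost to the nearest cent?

Time charge = 21.8 × 26.4, so $575.52.
Feedstock cost = 409 × 849/1000, so $347.241.
Total = 575.52 + 347.241 + 34 = 956.761 ≈ $956.76.

$956.76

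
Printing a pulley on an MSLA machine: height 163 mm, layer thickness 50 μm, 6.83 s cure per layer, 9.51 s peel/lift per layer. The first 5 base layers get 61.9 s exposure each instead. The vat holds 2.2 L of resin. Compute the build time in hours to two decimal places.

Number of layers: 163 / 0.05 → 3260 (rounded up).
Base layers = 5 × (61.9 + 9.51), so 357.05 s.
Regular layers = 3255 × (6.83 + 9.51), so 53186.7 s.
Total = 357.05 + 53186.7 = 53543.75 s = 14.87 hours.

14.87 hours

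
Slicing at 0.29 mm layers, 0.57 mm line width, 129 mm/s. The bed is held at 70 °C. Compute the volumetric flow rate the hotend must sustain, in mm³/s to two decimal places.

21.32

Extrusion cross-section = 0.29 × 0.57, so 0.1653 mm².
Volumetric flow = 129 × 0.1653 = 21.32 mm³/s.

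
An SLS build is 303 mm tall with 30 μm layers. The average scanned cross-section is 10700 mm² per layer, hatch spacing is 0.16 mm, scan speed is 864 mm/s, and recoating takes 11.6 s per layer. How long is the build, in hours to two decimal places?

249.70 hours

Number of layers: 303 / 0.03 → 10100 (rounded up).
Per-layer scan distance = 10700 / 0.16 = 66875 mm.
Per-layer scan time = 66875 / 864 = 77.4016 s.
Layer cycle = 77.4016 + 11.6, so 89.0016 s.
Build time = 10100 × 89.0016 = 898916.16 s = 249.70 hours.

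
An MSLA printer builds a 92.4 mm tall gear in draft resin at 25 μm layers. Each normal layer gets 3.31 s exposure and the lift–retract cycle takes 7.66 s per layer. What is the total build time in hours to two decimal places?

11.26 hours

Layers = ⌈92.4/0.025⌉ = 3696.
Per-layer time: 3.31 + 7.66 → 10.97 s.
Total = 3696 × 10.97 = 40545.12 s = 11.26 hours.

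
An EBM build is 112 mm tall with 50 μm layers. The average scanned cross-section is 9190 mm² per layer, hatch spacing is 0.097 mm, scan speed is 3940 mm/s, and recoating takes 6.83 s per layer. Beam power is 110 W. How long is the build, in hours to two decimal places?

Number of layers: 112 / 0.05 → 2240 (rounded up).
Scan path per layer: 9190 / 0.097 → 94742.3 mm.
Beam time per layer = 94742.3 / 3940 = 24.0463 s.
Time per layer: 24.0463 + 6.83 → 30.8763 s.
2240 layers × 30.8763 s/layer = 69162.912 s, i.e. 19.21 hours.

19.21 hours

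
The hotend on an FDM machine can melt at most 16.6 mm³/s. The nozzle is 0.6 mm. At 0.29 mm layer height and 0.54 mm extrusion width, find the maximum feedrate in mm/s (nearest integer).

106 mm/s

Bead cross-section = 0.29 × 0.54 = 0.1566 mm².
v_max = Q/A = 16.6/0.1566 = 106.00 mm/s → 106 mm/s.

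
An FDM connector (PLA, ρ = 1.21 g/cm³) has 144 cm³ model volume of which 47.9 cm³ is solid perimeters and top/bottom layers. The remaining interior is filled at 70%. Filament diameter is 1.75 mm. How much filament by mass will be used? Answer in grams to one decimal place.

Interior volume = 144 − 47.9, so 96.1 cm³.
Deposited infill: 0.70 × 96.1 → 67.27 cm³.
Total printed volume: 47.9 + 67.27 → 115.17 cm³.
Mass = 115.17 × 1.21, so 139.3557 g.

139.4 g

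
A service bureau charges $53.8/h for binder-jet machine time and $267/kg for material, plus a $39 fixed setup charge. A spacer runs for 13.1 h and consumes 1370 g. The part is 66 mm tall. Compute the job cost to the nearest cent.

$1109.57

Time charge: 53.8 × 13.1 → $704.78.
Material cost = 267 × 1370/1000 = $365.79.
Total = 704.78 + 365.79 + 39 = $1109.57.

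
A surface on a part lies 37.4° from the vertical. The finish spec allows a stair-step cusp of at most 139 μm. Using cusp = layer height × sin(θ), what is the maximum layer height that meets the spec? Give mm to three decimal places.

Layer height = cusp / sin(37.4°) = 0.139 / 0.6074 = 0.229 mm.

0.229 mm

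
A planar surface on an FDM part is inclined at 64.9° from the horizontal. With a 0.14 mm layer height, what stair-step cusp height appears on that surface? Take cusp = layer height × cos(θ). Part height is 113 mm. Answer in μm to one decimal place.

Cusp = layer height × cos(64.9°) = 0.14 × 0.4242 = 0.059388 mm = 59.4 μm.

59.4 μm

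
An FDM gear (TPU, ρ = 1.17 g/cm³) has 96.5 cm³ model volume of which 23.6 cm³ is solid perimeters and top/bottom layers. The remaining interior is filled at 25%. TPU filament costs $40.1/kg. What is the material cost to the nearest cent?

Infill region = 96.5 − 23.6, so 72.9 cm³.
Deposited infill = 0.25 × 72.9 = 18.225 cm³.
Total printed volume = 23.6 + 18.225, so 41.825 cm³.
Mass: 41.825 × 1.17 → 48.93525 g.
At $40.1/kg: 48.93525/1000 × 40.1 = $1.96.

$1.96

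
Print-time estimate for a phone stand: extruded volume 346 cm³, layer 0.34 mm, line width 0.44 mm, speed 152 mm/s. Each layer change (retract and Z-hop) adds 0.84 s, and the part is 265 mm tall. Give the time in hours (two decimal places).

4.41 hours

Bead cross-section = 0.34 × 0.44 = 0.1496 mm².
Path length: 346000 mm³ / 0.1496 mm² → 2312834.2 mm.
Time extruding = 2312834.2 / 152, so 15216 s.
Number of layers: 265 / 0.34 → 780 (rounded up).
Layer-change overhead: 780 × 0.84 → 655.2 s.
Altogether 15216 + 655.2 = 15871.2 s, i.e. 4.41 hours.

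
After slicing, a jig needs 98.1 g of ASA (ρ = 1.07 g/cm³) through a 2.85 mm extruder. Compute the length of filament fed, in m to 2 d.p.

14.37 m

Extruded volume: 98.1/1.07 = 91.6822 cm³ (91682.2 mm³).
A = π r² = π × 1.425² = 6.3794 mm².
L = V/A = 91682.2/6.3794 = 14371.6 mm → 14.37 m.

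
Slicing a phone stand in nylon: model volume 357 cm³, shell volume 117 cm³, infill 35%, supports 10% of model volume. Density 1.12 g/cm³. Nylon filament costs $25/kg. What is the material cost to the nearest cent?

Infill region = 357 − 117, so 240 cm³.
Deposited infill = 0.35 × 240 = 84 cm³.
Support = 0.10 × 357 = 35.7 cm³.
Total extruded: 117 + 84 + 35.7 → 236.7 cm³.
Mass = 236.7 × 1.12 = 265.104 g.
Cost = 265.104 g / 1000 × $25/kg = $6.63.

$6.63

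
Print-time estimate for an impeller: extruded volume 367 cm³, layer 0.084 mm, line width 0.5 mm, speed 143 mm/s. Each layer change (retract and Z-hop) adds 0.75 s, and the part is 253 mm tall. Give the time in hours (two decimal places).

Line area = 0.084 × 0.5 = 0.042 mm².
Toolpath length = 367 cm³ / 0.042 mm² = 367000 / 0.042 = 8738095.2 mm.
Time extruding = 8738095.2 / 143 = 61105.6 s.
Layers = ⌈253/0.084⌉ = 3012.
Layer-change overhead: 3012 × 0.75 → 2259 s.
Altogether 61105.6 + 2259 = 63364.6 s, i.e. 17.60 hours.

17.60 hours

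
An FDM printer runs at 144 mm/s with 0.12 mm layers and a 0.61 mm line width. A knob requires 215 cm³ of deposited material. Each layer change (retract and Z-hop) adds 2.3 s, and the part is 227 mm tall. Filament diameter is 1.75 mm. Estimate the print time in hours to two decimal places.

6.87 hours

Line area = 0.12 × 0.61 = 0.0732 mm².
Total extruded path = 215000/0.0732 = 2937158.5 mm.
Print-move time: 2937158.5 / 144 → 20396.9 s.
Layers = ⌈227/0.12⌉ = 1892.
Layer-change overhead = 1892 × 2.3 = 4351.6 s.
Altogether 20396.9 + 4351.6 = 24748.5 s, i.e. 6.87 hours.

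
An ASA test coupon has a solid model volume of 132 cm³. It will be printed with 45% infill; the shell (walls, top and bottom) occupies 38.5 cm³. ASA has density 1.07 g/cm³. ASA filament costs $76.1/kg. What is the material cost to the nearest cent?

$6.56

Infill region: 132 − 38.5 → 93.5 cm³.
Infill deposited: 0.45 × 93.5 → 42.075 cm³.
Deposited volume = 38.5 + 42.075, so 80.575 cm³.
Mass: 80.575 × 1.07 → 86.21525 g.
Cost = 86.21525 g / 1000 × $76.1/kg = $6.56.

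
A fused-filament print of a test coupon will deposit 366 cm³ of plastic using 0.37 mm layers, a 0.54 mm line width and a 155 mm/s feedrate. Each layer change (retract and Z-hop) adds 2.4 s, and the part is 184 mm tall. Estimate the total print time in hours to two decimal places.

3.61 hours

Extrusion cross-section: 0.37 × 0.54 → 0.1998 mm².
Toolpath length = 366 cm³ / 0.1998 mm² = 366000 / 0.1998 = 1831831.8 mm.
Time extruding = 1831831.8 / 155 = 11818.3 s.
Layers = ⌈184/0.37⌉ = 498.
Layer-change overhead = 498 × 2.4, so 1195.2 s.
Total = 11818.3 + 1195.2 = 13013.5 s = 3.61 hours.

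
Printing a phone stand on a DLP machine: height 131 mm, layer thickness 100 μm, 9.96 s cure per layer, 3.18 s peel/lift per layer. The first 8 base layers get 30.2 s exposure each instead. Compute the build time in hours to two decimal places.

4.83 hours

Number of layers: 131 / 0.1 → 1310 (rounded up).
Burn-in layers = 8 × (30.2 + 3.18), so 267.04 s.
Regular layers = 1302 × (9.96 + 3.18) = 17108.28 s.
Sum: 267.04 + 17108.28 = 17375.32 s → 4.83 hours.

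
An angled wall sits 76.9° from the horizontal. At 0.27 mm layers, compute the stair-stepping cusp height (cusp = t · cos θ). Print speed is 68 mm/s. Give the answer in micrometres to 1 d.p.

cos(76.9°) = 0.2267, so cusp = 0.27 × 0.2267 = 0.061209 mm → 61.2 μm.

61.2 μm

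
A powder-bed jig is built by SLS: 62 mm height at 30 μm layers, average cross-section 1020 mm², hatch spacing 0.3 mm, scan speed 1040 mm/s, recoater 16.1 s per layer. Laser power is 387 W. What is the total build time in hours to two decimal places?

Layer count = ceil(62 / 0.03) = 2067.
Hatch length per layer: 1020 / 0.3 → 3400 mm.
Per-layer scan time: 3400 / 1040 → 3.2692 s.
Layer cycle = 3.2692 + 16.1, so 19.3692 s.
Build time = 2067 × 19.3692 = 40036.1364 s = 11.12 hours.

11.12 hours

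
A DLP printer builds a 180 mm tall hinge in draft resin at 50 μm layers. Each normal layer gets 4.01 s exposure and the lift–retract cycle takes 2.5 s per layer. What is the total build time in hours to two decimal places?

Number of layers: 180 / 0.05 → 3600 (rounded up).
Per-layer time = 4.01 + 2.5, so 6.51 s.
Total = 3600 × 6.51 = 23436 s = 6.51 hours.

6.51 hours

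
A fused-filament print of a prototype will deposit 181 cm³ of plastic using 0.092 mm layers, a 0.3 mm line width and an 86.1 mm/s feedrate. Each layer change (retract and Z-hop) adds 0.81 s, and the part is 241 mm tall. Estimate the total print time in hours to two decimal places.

21.75 hours

Line area = 0.092 × 0.3 = 0.0276 mm².
Total extruded path = 181000/0.0276 = 6557971 mm.
Extrusion time: 6557971 / 86.1 → 76166.9 s.
Number of layers: 241 / 0.092 → 2620 (rounded up).
Z-hop total = 2620 × 0.81, so 2122.2 s.
Altogether 76166.9 + 2122.2 = 78289.1 s, i.e. 21.75 hours.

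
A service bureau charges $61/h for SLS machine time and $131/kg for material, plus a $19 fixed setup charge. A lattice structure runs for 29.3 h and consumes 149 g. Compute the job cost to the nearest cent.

$1825.82

Machine-time cost = 61 × 29.3 = $1787.30.
Feedstock cost = 131 × 149/1000 = $19.519.
Total = 1787.30 + 19.519 + 19 = 1825.819 ≈ $1825.82.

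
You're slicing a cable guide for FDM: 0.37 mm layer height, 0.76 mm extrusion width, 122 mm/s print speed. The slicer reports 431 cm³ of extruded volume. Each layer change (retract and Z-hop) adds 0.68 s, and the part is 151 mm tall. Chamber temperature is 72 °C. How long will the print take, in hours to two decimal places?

3.57 hours

Extrusion cross-section = 0.37 × 0.76 = 0.2812 mm².
Path length: 431000 mm³ / 0.2812 mm² → 1532716.9 mm.
Extrusion time = 1532716.9 / 122 = 12563.3 s.
Number of layers: 151 / 0.37 → 409 (rounded up).
Layer-change overhead = 409 × 0.68, so 278.12 s.
Total = 12563.3 + 278.12 = 12841.42 s = 3.57 hours.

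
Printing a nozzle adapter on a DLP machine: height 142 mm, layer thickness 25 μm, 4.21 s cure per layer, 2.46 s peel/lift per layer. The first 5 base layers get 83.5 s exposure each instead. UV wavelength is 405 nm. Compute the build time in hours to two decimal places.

10.63 hours

Layer count = ceil(142 / 0.025) = 5680.
Base layers = 5 × (83.5 + 2.46) = 429.8 s.
Remaining layers = 5675 × (4.21 + 2.46), so 37852.25 s.
Sum: 429.8 + 37852.25 = 38282.05 s → 10.63 hours.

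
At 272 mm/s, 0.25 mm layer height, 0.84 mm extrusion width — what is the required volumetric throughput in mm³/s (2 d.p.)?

Extrusion cross-section: 0.25 × 0.84 → 0.21 mm².
Volumetric flow = 272 × 0.21 = 57.12 mm³/s.

57.12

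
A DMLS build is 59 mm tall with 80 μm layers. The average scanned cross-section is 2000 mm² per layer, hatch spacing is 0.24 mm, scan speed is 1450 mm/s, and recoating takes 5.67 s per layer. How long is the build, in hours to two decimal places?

Number of layers: 59 / 0.08 → 738 (rounded up).
Hatch length per layer = 2000 / 0.24 = 8333.3 mm.
Laser time per layer: 8333.3 / 1450 → 5.7471 s.
Layer cycle: 5.7471 + 5.67 → 11.4171 s.
Build time = 738 × 11.4171 = 8425.8198 s = 2.34 hours.

2.34 hours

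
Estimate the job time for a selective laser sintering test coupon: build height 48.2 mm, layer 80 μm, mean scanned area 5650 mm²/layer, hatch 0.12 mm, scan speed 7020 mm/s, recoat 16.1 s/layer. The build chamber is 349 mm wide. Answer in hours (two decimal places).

Layer count = ceil(48.2 / 0.08) = 603.
Hatch length per layer: 5650 / 0.12 → 47083.3 mm.
Per-layer scan time: 47083.3 / 7020 → 6.707 s.
Layer cycle = 6.707 + 16.1, so 22.807 s.
Total: 603 × 22.807 s = 13752.621 s → 3.82 hours.

3.82 hours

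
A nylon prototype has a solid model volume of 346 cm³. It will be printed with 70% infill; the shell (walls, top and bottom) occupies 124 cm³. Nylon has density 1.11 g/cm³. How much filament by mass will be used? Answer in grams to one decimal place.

310.1 g

Volume inside the shell = 346 − 124 = 222 cm³.
Infill volume = 0.70 × 222, so 155.4 cm³.
Total extruded = 124 + 155.4 = 279.4 cm³.
Mass = 279.4 × 1.11 = 310.134 g.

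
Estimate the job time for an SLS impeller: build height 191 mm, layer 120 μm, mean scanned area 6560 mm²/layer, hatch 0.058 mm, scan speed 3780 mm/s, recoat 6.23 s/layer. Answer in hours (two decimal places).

15.99 hours

Layer count = ceil(191 / 0.12) = 1592.
Hatch length per layer: 6560 / 0.058 → 113103.4 mm.
Scan time per layer: 113103.4 / 3780 → 29.9215 s.
Layer cycle = 29.9215 + 6.23 = 36.1515 s.
1592 layers × 36.1515 s/layer = 57553.188 s, i.e. 15.99 hours.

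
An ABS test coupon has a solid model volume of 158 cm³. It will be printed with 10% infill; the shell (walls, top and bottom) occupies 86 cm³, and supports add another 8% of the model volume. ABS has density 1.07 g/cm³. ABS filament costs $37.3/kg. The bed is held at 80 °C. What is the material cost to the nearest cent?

$4.22

Volume inside the shell = 158 − 86, so 72 cm³.
Infill volume = 0.10 × 72 = 7.2 cm³.
Support = 0.08 × 158, so 12.64 cm³.
Deposited volume = 86 + 7.2 + 12.64 = 105.84 cm³.
Mass = 105.84 × 1.07 = 113.2488 g.
Cost = 113.2488 g / 1000 × $37.3/kg = $4.22.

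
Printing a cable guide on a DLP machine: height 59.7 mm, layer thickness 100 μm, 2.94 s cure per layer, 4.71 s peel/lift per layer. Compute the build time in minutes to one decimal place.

Layers = ⌈59.7/0.1⌉ = 597.
Per-layer time = 2.94 + 4.71 = 7.65 s.
Build time: 597 × 7.65 s = 4567.05 s, i.e. 76.1 minutes.

76.1 minutes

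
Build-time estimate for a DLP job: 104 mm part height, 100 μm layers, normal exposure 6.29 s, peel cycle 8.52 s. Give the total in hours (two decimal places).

4.28 hours

Layers = ⌈104/0.1⌉ = 1040.
Cycle time: 6.29 + 8.52 → 14.81 s.
Total = 1040 × 14.81 = 15402.4 s = 4.28 hours.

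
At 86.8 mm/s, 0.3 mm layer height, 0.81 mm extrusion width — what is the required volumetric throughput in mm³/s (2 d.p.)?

21.09

Extrusion cross-section: 0.3 × 0.81 → 0.243 mm².
Volumetric flow = 86.8 × 0.243 = 21.09 mm³/s.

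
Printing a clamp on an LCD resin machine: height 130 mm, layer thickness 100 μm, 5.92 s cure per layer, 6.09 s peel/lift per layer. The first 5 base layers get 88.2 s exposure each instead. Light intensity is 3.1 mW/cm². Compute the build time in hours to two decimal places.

4.45 hours

Layer count = ceil(130 / 0.1) = 1300.
Base layers = 5 × (88.2 + 6.09) = 471.45 s.
Remaining layers = 1295 × (5.92 + 6.09) = 15552.95 s.
Sum: 471.45 + 15552.95 = 16024.4 s → 4.45 hours.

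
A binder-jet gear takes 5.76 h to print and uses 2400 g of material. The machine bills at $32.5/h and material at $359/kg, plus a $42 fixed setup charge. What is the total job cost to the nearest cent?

Machine-time cost = 32.5 × 5.76 = $187.20.
Material charge = 359 × 2400/1000, so $861.60.
Total = 187.20 + 861.60 + 42 = $1090.80.

$1090.80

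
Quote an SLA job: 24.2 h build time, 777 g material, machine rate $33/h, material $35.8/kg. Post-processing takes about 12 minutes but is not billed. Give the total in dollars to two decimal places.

Time charge: 33 × 24.2 → $798.60.
Feedstock cost = 35.8 × 777/1000 = $27.8166.
Job cost: 798.60 + 27.8166 = 826.4166 ≈ $826.42.

$826.42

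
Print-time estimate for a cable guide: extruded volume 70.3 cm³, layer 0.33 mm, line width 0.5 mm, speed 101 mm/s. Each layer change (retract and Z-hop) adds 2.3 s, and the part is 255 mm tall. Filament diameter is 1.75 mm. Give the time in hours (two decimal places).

1.67 hours

Extrusion cross-section = 0.33 × 0.5, so 0.165 mm².
Toolpath length = 70.3 cm³ / 0.165 mm² = 70300 / 0.165 = 426060.6 mm.
Time extruding = 426060.6 / 101, so 4218.4 s.
Layers = ⌈255/0.33⌉ = 773.
Layer-change overhead: 773 × 2.3 → 1777.9 s.
Total = 4218.4 + 1777.9 = 5996.3 s = 1.67 hours.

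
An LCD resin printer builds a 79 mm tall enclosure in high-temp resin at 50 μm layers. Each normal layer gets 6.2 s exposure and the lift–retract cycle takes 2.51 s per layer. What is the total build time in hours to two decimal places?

Layers = ⌈79/0.05⌉ = 1580.
Cycle time = 6.2 + 2.51, so 8.71 s.
Total = 1580 × 8.71 = 13761.8 s = 3.82 hours.

3.82 hours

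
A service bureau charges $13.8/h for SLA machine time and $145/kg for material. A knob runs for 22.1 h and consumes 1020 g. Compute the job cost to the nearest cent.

Time charge: 13.8 × 22.1 → $304.98.
Feedstock cost = 145 × 1020/1000, so $147.90.
Job cost: 304.98 + 147.90 = $452.88.

$452.88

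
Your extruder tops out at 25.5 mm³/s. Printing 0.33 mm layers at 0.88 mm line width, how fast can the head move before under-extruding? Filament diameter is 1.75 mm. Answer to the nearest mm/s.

88 mm/s

Extrusion cross-section = 0.33 × 0.88 = 0.2904 mm².
v_max = Q/A = 25.5/0.2904 = 87.81 mm/s → 88 mm/s.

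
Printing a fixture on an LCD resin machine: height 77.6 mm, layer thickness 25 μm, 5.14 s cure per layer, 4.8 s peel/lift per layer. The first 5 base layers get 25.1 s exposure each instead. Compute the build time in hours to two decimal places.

8.60 hours

Layer count = ceil(77.6 / 0.025) = 3104.
Burn-in layers = 5 × (25.1 + 4.8) = 149.5 s.
Remaining layers: 3099 × (5.14 + 4.8) → 30804.06 s.
Sum: 149.5 + 30804.06 = 30953.56 s → 8.60 hours.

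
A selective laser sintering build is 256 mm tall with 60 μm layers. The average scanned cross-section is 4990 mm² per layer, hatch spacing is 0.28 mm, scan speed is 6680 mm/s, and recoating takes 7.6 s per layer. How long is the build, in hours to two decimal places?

Layers = ⌈256/0.06⌉ = 4267.
Per-layer scan distance = 4990 / 0.28 = 17821.4 mm.
Laser time per layer: 17821.4 / 6680 → 2.6679 s.
Layer cycle = 2.6679 + 7.6, so 10.2679 s.
Total: 4267 × 10.2679 s = 43813.1293 s → 12.17 hours.

12.17 hours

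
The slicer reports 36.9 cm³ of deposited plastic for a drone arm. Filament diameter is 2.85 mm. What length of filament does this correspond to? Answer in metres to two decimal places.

A = π r² = π × 1.425² = 6.3794 mm².
Length = 36.9 cm³ / 6.3794 mm² = 36900 / 6.3794 = 5784.24 mm = 5.78 m.

5.78 m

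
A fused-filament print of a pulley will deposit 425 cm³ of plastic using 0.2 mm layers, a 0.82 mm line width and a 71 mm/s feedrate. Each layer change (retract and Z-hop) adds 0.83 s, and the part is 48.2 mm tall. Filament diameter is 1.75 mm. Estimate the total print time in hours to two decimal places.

10.19 hours

Bead cross-section = 0.2 × 0.82, so 0.164 mm².
Total extruded path = 425000/0.164 = 2591463.4 mm.
Extrusion time = 2591463.4 / 71 = 36499.5 s.
Number of layers: 48.2 / 0.2 → 241 (rounded up).
Non-print overhead: 241 × 0.83 → 200.03 s.
Total = 36499.5 + 200.03 = 36699.53 s = 10.19 hours.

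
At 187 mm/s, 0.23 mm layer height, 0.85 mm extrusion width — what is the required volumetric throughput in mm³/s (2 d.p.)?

36.56

A = 0.23 × 0.85, so 0.1955 mm².
Volumetric flow = 187 × 0.1955 = 36.56 mm³/s.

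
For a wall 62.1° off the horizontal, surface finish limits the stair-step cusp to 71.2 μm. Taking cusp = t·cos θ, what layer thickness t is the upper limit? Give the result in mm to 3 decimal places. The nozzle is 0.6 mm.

0.152 mm

Layer height = cusp / cos(62.1°) = 0.0712 / 0.4679 = 0.152 mm.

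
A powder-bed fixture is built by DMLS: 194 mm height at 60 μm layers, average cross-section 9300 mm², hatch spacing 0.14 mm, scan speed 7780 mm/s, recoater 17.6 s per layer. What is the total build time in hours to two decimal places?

23.48 hours

Number of layers: 194 / 0.06 → 3234 (rounded up).
Per-layer scan distance: 9300 / 0.14 → 66428.6 mm.
Scan time per layer = 66428.6 / 7780 = 8.5384 s.
Time per layer: 8.5384 + 17.6 → 26.1384 s.
Total: 3234 × 26.1384 s = 84531.5856 s → 23.48 hours.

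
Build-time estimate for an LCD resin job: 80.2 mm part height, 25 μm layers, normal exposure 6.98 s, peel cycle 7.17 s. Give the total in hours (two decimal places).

Number of layers: 80.2 / 0.025 → 3208 (rounded up).
Cycle time = 6.98 + 7.17, so 14.15 s.
Build time: 3208 × 14.15 s = 45393.2 s, i.e. 12.61 hours.

12.61 hours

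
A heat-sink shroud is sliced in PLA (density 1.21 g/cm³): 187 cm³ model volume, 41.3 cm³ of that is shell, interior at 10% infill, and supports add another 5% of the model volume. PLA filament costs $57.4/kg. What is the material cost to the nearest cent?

$4.53

Infill region = 187 − 41.3, so 145.7 cm³.
Infill deposited: 0.10 × 145.7 → 14.57 cm³.
Support = 0.05 × 187 = 9.35 cm³.
Total printed volume: 41.3 + 14.57 + 9.35 → 65.22 cm³.
Mass = 65.22 × 1.21 = 78.9162 g.
Cost = 78.9162 g / 1000 × $57.4/kg = $4.53.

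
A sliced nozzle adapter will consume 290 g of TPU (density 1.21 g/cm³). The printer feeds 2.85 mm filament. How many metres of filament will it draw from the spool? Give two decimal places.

37.57 m

Volume = 290 g / 1.21 g·cm⁻³ = 239.6694 cm³ = 239669.4 mm³.
Filament cross-section = π × (2.85/2)² = 6.3794 mm².
Length = 239669.4 / 6.3794 = 37569.27 mm = 37.57 m.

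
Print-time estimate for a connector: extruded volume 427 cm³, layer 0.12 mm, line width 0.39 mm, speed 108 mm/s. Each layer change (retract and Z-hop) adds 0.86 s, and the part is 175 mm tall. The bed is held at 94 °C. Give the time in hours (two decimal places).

Bead cross-section: 0.12 × 0.39 → 0.0468 mm².
Path length: 427000 mm³ / 0.0468 mm² → 9123931.6 mm.
Print-move time = 9123931.6 / 108 = 84480.8 s.
Layers = ⌈175/0.12⌉ = 1459.
Z-hop total: 1459 × 0.86 → 1254.74 s.
Altogether 84480.8 + 1254.74 = 85735.54 s, i.e. 23.82 hours.

23.82 hours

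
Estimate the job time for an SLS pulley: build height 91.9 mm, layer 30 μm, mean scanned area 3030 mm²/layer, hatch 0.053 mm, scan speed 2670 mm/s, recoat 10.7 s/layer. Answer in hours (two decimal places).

Layer count = ceil(91.9 / 0.03) = 3064.
Scan path per layer: 3030 / 0.053 → 57169.8 mm.
Laser time per layer: 57169.8 / 2670 → 21.4119 s.
Layer cycle: 21.4119 + 10.7 → 32.1119 s.
3064 layers × 32.1119 s/layer = 98390.8616 s, i.e. 27.33 hours.

27.33 hours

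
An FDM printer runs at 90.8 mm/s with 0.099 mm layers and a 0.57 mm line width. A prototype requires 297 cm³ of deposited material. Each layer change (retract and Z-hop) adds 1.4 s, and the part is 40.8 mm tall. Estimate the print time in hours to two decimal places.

16.26 hours

Bead cross-section = 0.099 × 0.57 = 0.05643 mm².
Path length: 297000 mm³ / 0.05643 mm² → 5263157.9 mm.
Print-move time = 5263157.9 / 90.8, so 57964.3 s.
Layer count = ceil(40.8 / 0.099) = 413.
Layer-change overhead: 413 × 1.4 → 578.2 s.
Total = 57964.3 + 578.2 = 58542.5 s = 16.26 hours.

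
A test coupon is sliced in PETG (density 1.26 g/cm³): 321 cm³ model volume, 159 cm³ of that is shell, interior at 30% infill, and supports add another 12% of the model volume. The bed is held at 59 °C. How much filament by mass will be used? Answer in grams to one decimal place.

Interior volume = 321 − 159, so 162 cm³.
Infill deposited: 0.30 × 162 → 48.6 cm³.
Support = 0.12 × 321, so 38.52 cm³.
Total extruded = 159 + 48.6 + 38.52, so 246.12 cm³.
Mass = 246.12 × 1.26, so 310.1112 g.

310.1 g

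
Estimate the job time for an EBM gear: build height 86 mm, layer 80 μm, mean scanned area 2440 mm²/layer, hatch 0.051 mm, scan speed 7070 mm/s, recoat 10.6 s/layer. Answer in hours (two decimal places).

Layers = ⌈86/0.08⌉ = 1075.
Hatch length per layer = 2440 / 0.051, so 47843.1 mm.
Per-layer scan time = 47843.1 / 7070 = 6.7671 s.
Layer cycle = 6.7671 + 10.6, so 17.3671 s.
Total: 1075 × 17.3671 s = 18669.6325 s → 5.19 hours.

5.19 hours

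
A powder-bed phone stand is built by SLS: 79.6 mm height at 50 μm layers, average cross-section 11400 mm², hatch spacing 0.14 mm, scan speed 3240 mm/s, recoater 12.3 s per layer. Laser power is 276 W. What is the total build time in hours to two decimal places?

Layer count = ceil(79.6 / 0.05) = 1592.
Scan path per layer = 11400 / 0.14, so 81428.6 mm.
Laser time per layer = 81428.6 / 3240, so 25.1323 s.
Per-layer time = 25.1323 + 12.3, so 37.4323 s.
Total: 1592 × 37.4323 s = 59592.2216 s → 16.55 hours.

16.55 hours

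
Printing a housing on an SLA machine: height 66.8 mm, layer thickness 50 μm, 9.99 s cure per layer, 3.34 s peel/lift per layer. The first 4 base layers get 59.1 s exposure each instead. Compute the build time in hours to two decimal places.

5.00 hours

Number of layers: 66.8 / 0.05 → 1336 (rounded up).
Base layers = 4 × (59.1 + 3.34), so 249.76 s.
Remaining layers: 1332 × (9.99 + 3.34) → 17755.56 s.
Sum: 249.76 + 17755.56 = 18005.32 s → 5.00 hours.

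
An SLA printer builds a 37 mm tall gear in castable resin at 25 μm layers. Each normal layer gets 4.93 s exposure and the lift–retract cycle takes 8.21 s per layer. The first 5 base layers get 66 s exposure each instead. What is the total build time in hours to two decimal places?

5.49 hours

Layer count = ceil(37 / 0.025) = 1480.
Base layers = 5 × (66 + 8.21) = 371.05 s.
Remaining layers = 1475 × (4.93 + 8.21), so 19381.5 s.
Total = 371.05 + 19381.5 = 19752.55 s = 5.49 hours.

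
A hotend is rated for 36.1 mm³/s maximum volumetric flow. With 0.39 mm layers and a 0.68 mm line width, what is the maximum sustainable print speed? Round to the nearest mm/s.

136 mm/s

Bead cross-section = 0.39 × 0.68, so 0.2652 mm².
Max speed = 36.1 / 0.2652 = 136.12 ≈ 136 mm/s.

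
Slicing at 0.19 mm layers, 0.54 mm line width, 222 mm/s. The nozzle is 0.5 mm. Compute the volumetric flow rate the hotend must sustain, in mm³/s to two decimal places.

Bead cross-section = 0.19 × 0.54, so 0.1026 mm².
Q = v·A = 222 × 0.1026 = 22.78 mm³/s.

22.78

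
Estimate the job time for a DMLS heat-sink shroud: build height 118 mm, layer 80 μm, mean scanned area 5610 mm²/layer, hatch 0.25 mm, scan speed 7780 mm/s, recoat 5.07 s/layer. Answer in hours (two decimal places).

3.26 hours

Layer count = ceil(118 / 0.08) = 1475.
Per-layer scan distance = 5610 / 0.25 = 22440 mm.
Scan time per layer = 22440 / 7780 = 2.8843 s.
Per-layer time = 2.8843 + 5.07 = 7.9543 s.
Build time = 1475 × 7.9543 = 11732.5925 s = 3.26 hours.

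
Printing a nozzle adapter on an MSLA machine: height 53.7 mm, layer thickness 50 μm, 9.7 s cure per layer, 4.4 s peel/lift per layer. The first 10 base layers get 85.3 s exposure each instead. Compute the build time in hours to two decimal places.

Number of layers: 53.7 / 0.05 → 1074 (rounded up).
Base layers = 10 × (85.3 + 4.4), so 897 s.
Regular layers = 1064 × (9.7 + 4.4), so 15002.4 s.
Total = 897 + 15002.4 = 15899.4 s = 4.42 hours.

4.42 hours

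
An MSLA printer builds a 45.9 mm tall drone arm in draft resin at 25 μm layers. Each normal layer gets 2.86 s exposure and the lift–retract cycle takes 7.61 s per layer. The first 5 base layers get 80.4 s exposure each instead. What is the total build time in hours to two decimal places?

5.45 hours

Layers = ⌈45.9/0.025⌉ = 1836.
Burn-in layers = 5 × (80.4 + 7.61) = 440.05 s.
Remaining layers: 1831 × (2.86 + 7.61) → 19170.57 s.
Total = 440.05 + 19170.57 = 19610.62 s = 5.45 hours.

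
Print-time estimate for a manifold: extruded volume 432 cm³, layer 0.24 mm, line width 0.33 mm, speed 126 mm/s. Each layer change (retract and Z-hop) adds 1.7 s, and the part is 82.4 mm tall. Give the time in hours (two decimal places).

12.19 hours

Line area: 0.24 × 0.33 → 0.0792 mm².
Total extruded path = 432000/0.0792 = 5454545.5 mm.
Time extruding = 5454545.5 / 126, so 43290 s.
Layer count = ceil(82.4 / 0.24) = 344.
Layer-change overhead: 344 × 1.7 → 584.8 s.
Total = 43290 + 584.8 = 43874.8 s = 12.19 hours.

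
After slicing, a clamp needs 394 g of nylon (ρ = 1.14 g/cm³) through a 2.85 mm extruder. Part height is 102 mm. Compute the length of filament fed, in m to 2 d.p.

Volume = 394 g / 1.14 g·cm⁻³ = 345.614 cm³ = 345614 mm³.
Cross-section of 2.85 mm filament: π·(2.85/2)² = 6.3794 mm².
Length = 345614 / 6.3794 = 54176.57 mm = 54.18 m.

54.18 m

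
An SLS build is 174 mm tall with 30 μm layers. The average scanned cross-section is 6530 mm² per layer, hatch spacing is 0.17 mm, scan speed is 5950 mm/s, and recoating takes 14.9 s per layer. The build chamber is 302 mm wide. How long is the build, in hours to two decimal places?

Number of layers: 174 / 0.03 → 5800 (rounded up).
Per-layer scan distance: 6530 / 0.17 → 38411.8 mm.
Scan time per layer: 38411.8 / 5950 → 6.4558 s.
Per-layer time: 6.4558 + 14.9 → 21.3558 s.
Total: 5800 × 21.3558 s = 123863.64 s → 34.41 hours.

34.41 hours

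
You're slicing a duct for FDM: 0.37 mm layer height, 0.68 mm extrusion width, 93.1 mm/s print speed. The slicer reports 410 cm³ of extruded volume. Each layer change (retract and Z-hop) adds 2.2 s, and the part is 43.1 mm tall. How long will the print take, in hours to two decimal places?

4.93 hours

Extrusion cross-section = 0.37 × 0.68, so 0.2516 mm².
Total extruded path = 410000/0.2516 = 1629570.7 mm.
Print-move time = 1629570.7 / 93.1 = 17503.4 s.
Number of layers: 43.1 / 0.37 → 117 (rounded up).
Layer-change overhead: 117 × 2.2 → 257.4 s.
Total = 17503.4 + 257.4 = 17760.8 s = 4.93 hours.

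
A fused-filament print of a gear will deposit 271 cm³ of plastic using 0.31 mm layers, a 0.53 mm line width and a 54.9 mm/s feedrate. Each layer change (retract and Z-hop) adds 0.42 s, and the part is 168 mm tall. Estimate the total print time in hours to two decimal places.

Line area: 0.31 × 0.53 → 0.1643 mm².
Path length: 271000 mm³ / 0.1643 mm² → 1649421.8 mm.
Print-move time: 1649421.8 / 54.9 → 30044.1 s.
Layer count = ceil(168 / 0.31) = 542.
Non-print overhead = 542 × 0.42 = 227.64 s.
Altogether 30044.1 + 227.64 = 30271.74 s, i.e. 8.41 hours.

8.41 hours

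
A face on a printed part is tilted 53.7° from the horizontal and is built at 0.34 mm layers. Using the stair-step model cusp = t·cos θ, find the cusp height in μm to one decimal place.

201.3 μm

Cusp = layer height × cos(53.7°) = 0.34 × 0.5920 = 0.20128 mm = 201.3 μm.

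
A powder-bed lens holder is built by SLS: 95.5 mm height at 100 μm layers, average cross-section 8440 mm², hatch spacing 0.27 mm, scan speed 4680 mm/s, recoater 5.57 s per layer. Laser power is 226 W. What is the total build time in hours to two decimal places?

Number of layers: 95.5 / 0.1 → 955 (rounded up).
Hatch length per layer = 8440 / 0.27, so 31259.3 mm.
Per-layer scan time = 31259.3 / 4680, so 6.6793 s.
Layer cycle: 6.6793 + 5.57 → 12.2493 s.
Build time = 955 × 12.2493 = 11698.0815 s = 3.25 hours.

3.25 hours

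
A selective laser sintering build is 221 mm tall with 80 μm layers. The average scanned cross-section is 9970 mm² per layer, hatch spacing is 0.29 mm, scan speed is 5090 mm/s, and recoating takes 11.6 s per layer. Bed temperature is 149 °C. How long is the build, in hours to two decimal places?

14.09 hours

Number of layers: 221 / 0.08 → 2763 (rounded up).
Per-layer scan distance: 9970 / 0.29 → 34379.3 mm.
Laser time per layer: 34379.3 / 5090 → 6.7543 s.
Time per layer = 6.7543 + 11.6 = 18.3543 s.
Build time = 2763 × 18.3543 = 50712.9309 s = 14.09 hours.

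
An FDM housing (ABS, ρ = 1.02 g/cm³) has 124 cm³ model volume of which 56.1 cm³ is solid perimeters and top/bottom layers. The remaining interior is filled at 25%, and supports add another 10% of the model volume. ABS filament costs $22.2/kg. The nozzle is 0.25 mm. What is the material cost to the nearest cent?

$1.94

Interior volume = 124 − 56.1 = 67.9 cm³.
Deposited infill = 0.25 × 67.9, so 16.975 cm³.
Support = 0.10 × 124 = 12.4 cm³.
Deposited volume: 56.1 + 16.975 + 12.4 → 85.475 cm³.
Mass = 85.475 × 1.02, so 87.1845 g.
Cost = 87.1845 g / 1000 × $22.2/kg = $1.94.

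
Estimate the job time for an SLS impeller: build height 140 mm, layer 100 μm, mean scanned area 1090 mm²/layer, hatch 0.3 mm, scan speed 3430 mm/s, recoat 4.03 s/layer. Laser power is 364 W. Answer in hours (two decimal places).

1.98 hours

Layers = ⌈140/0.1⌉ = 1400.
Hatch length per layer: 1090 / 0.3 → 3633.3 mm.
Per-layer scan time = 3633.3 / 3430 = 1.0593 s.
Layer cycle: 1.0593 + 4.03 → 5.0893 s.
Total: 1400 × 5.0893 s = 7125.02 s → 1.98 hours.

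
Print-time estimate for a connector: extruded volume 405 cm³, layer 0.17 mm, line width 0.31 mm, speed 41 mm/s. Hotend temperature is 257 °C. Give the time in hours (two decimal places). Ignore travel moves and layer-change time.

52.07 hours

Line area: 0.17 × 0.31 → 0.0527 mm².
Total extruded path = 405000/0.0527 = 7685009.5 mm.
Extrusion time: 7685009.5 / 41 → 187439.3 s.
187439.3 s = 52.07 hours.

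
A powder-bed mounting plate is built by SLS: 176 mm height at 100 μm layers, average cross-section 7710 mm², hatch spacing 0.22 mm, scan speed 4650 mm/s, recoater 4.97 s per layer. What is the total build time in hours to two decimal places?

6.11 hours

Layers = ⌈176/0.1⌉ = 1760.
Scan path per layer = 7710 / 0.22 = 35045.5 mm.
Laser time per layer = 35045.5 / 4650, so 7.5367 s.
Per-layer time = 7.5367 + 4.97, so 12.5067 s.
Total: 1760 × 12.5067 s = 22011.792 s → 6.11 hours.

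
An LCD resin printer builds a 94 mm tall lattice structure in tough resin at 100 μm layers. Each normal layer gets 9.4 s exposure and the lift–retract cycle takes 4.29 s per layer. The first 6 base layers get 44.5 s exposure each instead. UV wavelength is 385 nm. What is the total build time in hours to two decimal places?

Number of layers: 94 / 0.1 → 940 (rounded up).
Bottom layers = 6 × (44.5 + 4.29) = 292.74 s.
Remaining layers: 934 × (9.4 + 4.29) → 12786.46 s.
Sum: 292.74 + 12786.46 = 13079.2 s → 3.63 hours.

3.63 hours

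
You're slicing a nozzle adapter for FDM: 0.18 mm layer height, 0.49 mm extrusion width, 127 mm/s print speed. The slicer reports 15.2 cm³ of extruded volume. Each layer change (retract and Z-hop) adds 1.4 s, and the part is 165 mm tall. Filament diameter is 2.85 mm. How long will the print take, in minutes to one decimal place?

44.0 minutes

Line area = 0.18 × 0.49 = 0.0882 mm².
Total extruded path = 15200/0.0882 = 172335.6 mm.
Extrusion time = 172335.6 / 127 = 1357 s.
Layer count = ceil(165 / 0.18) = 917.
Z-hop total = 917 × 1.4, so 1283.8 s.
Altogether 1357 + 1283.8 = 2640.8 s, i.e. 44.0 minutes.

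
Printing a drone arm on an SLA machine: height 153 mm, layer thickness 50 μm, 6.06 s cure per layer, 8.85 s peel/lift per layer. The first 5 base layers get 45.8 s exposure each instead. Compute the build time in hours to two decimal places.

Layers = ⌈153/0.05⌉ = 3060.
Burn-in layers = 5 × (45.8 + 8.85), so 273.25 s.
Regular layers = 3055 × (6.06 + 8.85) = 45550.05 s.
Sum: 273.25 + 45550.05 = 45823.3 s → 12.73 hours.

12.73 hours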